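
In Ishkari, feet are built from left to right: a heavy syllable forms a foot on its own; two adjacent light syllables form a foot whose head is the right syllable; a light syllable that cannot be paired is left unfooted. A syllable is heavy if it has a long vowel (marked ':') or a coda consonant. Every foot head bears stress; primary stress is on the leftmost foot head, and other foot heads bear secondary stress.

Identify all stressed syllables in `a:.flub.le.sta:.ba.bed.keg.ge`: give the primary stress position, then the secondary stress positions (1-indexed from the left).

primary 1, secondary 2, 4, 6, 7

Weights: 1 a: H, 2 flub H, 3 le L, 4 sta: H, 5 ba L, 6 bed H, 7 keg H, 8 ge L.
Parse left to right (heavy = foot alone; LL = one foot; stranded L unfooted): (ˈa:) (ˈflub) le (ˈsta:) ba (ˈbed) (ˈkeg) ge.
Foot heads: 1, 2, 4, 6, 7.
Primary stress on the leftmost head = syllable 1.
Secondary stress on 2, 4, 6, 7: ˈa:.ˌflub.le.ˌsta:.ba.ˌbed.ˌkeg.ge.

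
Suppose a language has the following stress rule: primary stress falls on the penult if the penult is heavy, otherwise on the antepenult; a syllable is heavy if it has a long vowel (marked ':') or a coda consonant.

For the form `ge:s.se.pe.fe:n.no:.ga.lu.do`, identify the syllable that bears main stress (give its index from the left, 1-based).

Weights: 6 ga L, 7 lu L, 8 do L.
The penult (syllable 7, lu) is light, so stress falls on the antepenult (syllable 6, ga).
Primary stress: syllable 6 → ge:s.se.pe.fe:n.no:.ˈga.lu.do.

6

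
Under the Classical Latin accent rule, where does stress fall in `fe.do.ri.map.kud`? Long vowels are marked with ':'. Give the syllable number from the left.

Classical Latin: stress the penult if heavy (long vowel or closed), else the antepenult.
Weights: 3 ri L, 4 map H, 5 kud H.
The penult (syllable 4, map) is heavy, so it takes stress.
Stress on syllable 4: fe.do.ri.ˈmap.kud.

4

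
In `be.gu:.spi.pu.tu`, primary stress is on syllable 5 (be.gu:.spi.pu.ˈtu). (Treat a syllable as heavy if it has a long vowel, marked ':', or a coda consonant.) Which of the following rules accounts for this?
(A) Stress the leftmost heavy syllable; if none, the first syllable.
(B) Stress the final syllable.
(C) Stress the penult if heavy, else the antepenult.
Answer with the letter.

Rule A → syllable 2 (observed: 5).
Rule B → syllable 5 ✓.
Rule C → syllable 3 (observed: 5).

B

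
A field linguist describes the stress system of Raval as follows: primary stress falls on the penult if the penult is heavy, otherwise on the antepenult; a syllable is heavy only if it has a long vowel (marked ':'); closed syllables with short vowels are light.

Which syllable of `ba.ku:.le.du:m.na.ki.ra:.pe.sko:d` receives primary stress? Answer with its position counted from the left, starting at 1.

Weights: 7 ra: H, 8 pe L, 9 sko:d H.
The penult (syllable 8, pe) is light, so stress falls on the antepenult (syllable 7, ra:).
Primary stress: syllable 7 → ba.ku:.le.du:m.na.ki.ˈra:.pe.sko:d.

7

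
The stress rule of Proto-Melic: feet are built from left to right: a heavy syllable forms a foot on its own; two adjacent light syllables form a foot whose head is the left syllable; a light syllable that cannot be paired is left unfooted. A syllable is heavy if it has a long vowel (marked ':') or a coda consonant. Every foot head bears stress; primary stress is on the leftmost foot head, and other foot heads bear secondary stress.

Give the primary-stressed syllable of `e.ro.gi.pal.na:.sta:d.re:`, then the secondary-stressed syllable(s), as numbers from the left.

primary 1, secondary 4, 5, 6, 7

Weights: 1 e L, 2 ro L, 3 gi L, 4 pal H, 5 na: H, 6 sta:d H, 7 re: H.
Parse left to right (heavy = foot alone; LL = one foot; stranded L unfooted): (ˈe.ro) gi (ˈpal) (ˈna:) (ˈsta:d) (ˈre:).
Foot heads: 1, 4, 5, 6, 7.
Primary stress on the leftmost head = syllable 1.
Secondary stress on 4, 5, 6, 7: ˈe.ro.gi.ˌpal.ˌna:.ˌsta:d.ˌre:.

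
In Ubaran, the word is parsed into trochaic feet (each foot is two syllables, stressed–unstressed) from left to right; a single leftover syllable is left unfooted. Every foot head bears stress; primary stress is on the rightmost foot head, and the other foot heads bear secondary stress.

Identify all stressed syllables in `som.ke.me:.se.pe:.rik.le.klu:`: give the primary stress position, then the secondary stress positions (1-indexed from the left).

Parse left to right into trochaic (ˈσσ) feet: (ˈsom.ke) (ˈme:.se) (ˈpe:.rik) (ˈle.klu:).
Foot heads (stressed positions): 1, 3, 5, 7.
End Rule Rightmost: primary stress on the rightmost head = syllable 7.
Secondary stress on 1, 3, 5: ˌsom.ke.ˌme:.se.ˌpe:.rik.ˈle.klu:.

primary 7, secondary 1, 3, 5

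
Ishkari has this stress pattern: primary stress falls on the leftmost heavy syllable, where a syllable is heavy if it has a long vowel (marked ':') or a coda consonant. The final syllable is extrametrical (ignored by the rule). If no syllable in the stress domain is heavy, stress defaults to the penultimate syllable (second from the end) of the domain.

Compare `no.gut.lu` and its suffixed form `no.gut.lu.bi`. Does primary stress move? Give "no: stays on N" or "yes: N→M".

Base `no.gut.lu` (3 syllables):
  The final syllable (3, lu) is extrametrical; the stress domain is syllables 1–2.
  Weights: 1 no L, 2 gut H.
  Heavy syllables in the domain: 2. The leftmost is syllable 2 (gut).
  → primary stress on syllable 2.
Suffixed `no.gut.lu.bi` (4 syllables):
  The final syllable (4, bi) is extrametrical; the stress domain is syllables 1–3.
  Weights: 1 no L, 2 gut H, 3 lu L.
  Heavy syllables in the domain: 2. The leftmost is syllable 2 (gut).
  → primary stress on syllable 2.

no: stays on 2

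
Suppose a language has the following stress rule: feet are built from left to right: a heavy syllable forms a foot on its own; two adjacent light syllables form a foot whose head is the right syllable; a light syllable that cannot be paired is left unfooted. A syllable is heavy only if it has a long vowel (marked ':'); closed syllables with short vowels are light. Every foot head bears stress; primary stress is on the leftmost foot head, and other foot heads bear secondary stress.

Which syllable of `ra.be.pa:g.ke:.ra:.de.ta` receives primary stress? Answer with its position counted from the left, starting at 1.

2

Weights: 1 ra L, 2 be L, 3 pa:g H, 4 ke: H, 5 ra: H, 6 de L, 7 ta L.
Parse left to right (heavy = foot alone; LL = one foot; stranded L unfooted): (ra.ˈbe) (ˈpa:g) (ˈke:) (ˈra:) (de.ˈta).
Foot heads: 2, 3, 4, 5, 7.
Primary stress on the leftmost head = syllable 2.
Primary stress: syllable 2 → ra.ˈbe.pa:g.ke:.ra:.de.ta.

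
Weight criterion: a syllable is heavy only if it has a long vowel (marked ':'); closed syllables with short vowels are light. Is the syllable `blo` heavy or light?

light

`blo`: short vowel, open (no coda). Short vowel → light.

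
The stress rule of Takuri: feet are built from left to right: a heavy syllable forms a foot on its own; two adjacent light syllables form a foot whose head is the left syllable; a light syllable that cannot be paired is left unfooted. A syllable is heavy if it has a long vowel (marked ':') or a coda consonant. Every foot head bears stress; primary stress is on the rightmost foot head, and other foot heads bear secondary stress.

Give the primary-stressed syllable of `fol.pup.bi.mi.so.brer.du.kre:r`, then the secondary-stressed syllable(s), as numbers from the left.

primary 8, secondary 1, 2, 3, 6

Weights: 1 fol H, 2 pup H, 3 bi L, 4 mi L, 5 so L, 6 brer H, 7 du L, 8 kre:r H.
Parse left to right (heavy = foot alone; LL = one foot; stranded L unfooted): (ˈfol) (ˈpup) (ˈbi.mi) so (ˈbrer) du (ˈkre:r).
Foot heads: 1, 2, 3, 6, 8.
Primary stress on the rightmost head = syllable 8.
Secondary stress on 1, 2, 3, 6: ˌfol.ˌpup.ˌbi.mi.so.ˌbrer.du.ˈkre:r.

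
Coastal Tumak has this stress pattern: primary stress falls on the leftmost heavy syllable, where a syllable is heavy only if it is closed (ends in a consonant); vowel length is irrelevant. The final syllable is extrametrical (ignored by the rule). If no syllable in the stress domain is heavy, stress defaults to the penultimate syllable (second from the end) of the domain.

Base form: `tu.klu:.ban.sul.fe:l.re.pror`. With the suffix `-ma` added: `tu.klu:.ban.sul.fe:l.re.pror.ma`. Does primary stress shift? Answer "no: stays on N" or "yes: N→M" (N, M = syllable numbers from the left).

no: stays on 3

Base `tu.klu:.ban.sul.fe:l.re.pror` (7 syllables):
  The final syllable (7, pror) is extrametrical; the stress domain is syllables 1–6.
  Weights: 1 tu L, 2 klu: L, 3 ban H, 4 sul H, 5 fe:l H, 6 re L.
  Heavy syllables in the domain: 3, 4, 5. The leftmost is syllable 3 (ban).
  → primary stress on syllable 3.
Suffixed `tu.klu:.ban.sul.fe:l.re.pror.ma` (8 syllables):
  The final syllable (8, ma) is extrametrical; the stress domain is syllables 1–7.
  Weights: 1 tu L, 2 klu: L, 3 ban H, 4 sul H, 5 fe:l H, 6 re L, 7 pror H.
  Heavy syllables in the domain: 3, 4, 5, 7. The leftmost is syllable 3 (ban).
  → primary stress on syllable 3.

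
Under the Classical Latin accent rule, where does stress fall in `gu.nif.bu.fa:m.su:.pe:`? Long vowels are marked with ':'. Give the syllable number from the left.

Classical Latin: stress the penult if heavy (long vowel or closed), else the antepenult.
Weights: 4 fa:m H, 5 su: H, 6 pe: H.
The penult (syllable 5, su:) is heavy, so it takes stress.
Stress on syllable 5: gu.nif.bu.fa:m.ˈsu:.pe:.

5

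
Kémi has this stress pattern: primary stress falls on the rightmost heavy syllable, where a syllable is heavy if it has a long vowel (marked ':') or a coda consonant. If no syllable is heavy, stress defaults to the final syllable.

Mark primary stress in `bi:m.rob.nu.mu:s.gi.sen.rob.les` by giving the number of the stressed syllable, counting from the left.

8

Weights: 1 bi:m H, 2 rob H, 3 nu L, 4 mu:s H, 5 gi L, 6 sen H, 7 rob H, 8 les H.
Heavy syllables in the domain: 1, 2, 4, 6, 7, 8. The rightmost is syllable 8 (les).
Primary stress: syllable 8 → bi:m.rob.nu.mu:s.gi.sen.rob.ˈles.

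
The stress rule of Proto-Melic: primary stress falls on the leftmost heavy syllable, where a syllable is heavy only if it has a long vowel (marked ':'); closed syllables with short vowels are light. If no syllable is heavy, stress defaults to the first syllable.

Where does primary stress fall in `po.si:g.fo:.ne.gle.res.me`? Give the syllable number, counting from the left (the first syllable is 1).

2

Weights: 1 po L, 2 si:g H, 3 fo: H, 4 ne L, 5 gle L, 6 res L, 7 me L.
Heavy syllables in the domain: 2, 3. The leftmost is syllable 2 (si:g).
Primary stress: syllable 2 → po.ˈsi:g.fo:.ne.gle.res.me.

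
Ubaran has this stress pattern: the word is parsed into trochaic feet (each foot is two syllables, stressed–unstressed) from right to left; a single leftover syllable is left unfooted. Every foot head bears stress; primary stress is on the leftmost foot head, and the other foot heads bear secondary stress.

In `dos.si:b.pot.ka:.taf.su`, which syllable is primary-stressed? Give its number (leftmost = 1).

1

Parse right to left into trochaic (ˈσσ) feet: (ˈdos.si:b) (ˈpot.ka:) (ˈtaf.su).
Foot heads (stressed positions): 1, 3, 5.
End Rule Leftmost: primary stress on the leftmost head = syllable 1.
Primary stress: syllable 1 → ˈdos.si:b.pot.ka:.taf.su.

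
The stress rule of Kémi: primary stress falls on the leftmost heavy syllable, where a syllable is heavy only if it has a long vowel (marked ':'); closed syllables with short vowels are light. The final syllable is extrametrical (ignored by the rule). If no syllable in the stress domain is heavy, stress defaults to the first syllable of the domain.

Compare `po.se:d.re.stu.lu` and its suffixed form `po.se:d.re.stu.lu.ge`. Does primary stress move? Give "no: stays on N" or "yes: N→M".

no: stays on 2

Base `po.se:d.re.stu.lu` (5 syllables):
  The final syllable (5, lu) is extrametrical; the stress domain is syllables 1–4.
  Weights: 1 po L, 2 se:d H, 3 re L, 4 stu L.
  Heavy syllables in the domain: 2. The leftmost is syllable 2 (se:d).
  → primary stress on syllable 2.
Suffixed `po.se:d.re.stu.lu.ge` (6 syllables):
  The final syllable (6, ge) is extrametrical; the stress domain is syllables 1–5.
  Weights: 1 po L, 2 se:d H, 3 re L, 4 stu L, 5 lu L.
  Heavy syllables in the domain: 2. The leftmost is syllable 2 (se:d).
  → primary stress on syllable 2.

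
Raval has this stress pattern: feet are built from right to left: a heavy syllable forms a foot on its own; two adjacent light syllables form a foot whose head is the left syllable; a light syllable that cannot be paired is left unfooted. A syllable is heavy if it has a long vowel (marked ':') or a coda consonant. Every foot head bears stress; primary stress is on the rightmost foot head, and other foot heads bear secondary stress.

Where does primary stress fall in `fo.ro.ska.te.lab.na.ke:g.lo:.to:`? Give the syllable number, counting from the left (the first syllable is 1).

Weights: 1 fo L, 2 ro L, 3 ska L, 4 te L, 5 lab H, 6 na L, 7 ke:g H, 8 lo: H, 9 to: H.
Parse right to left (heavy = foot alone; LL = one foot; stranded L unfooted): (ˈfo.ro) (ˈska.te) (ˈlab) na (ˈke:g) (ˈlo:) (ˈto:).
Foot heads: 1, 3, 5, 7, 8, 9.
Primary stress on the rightmost head = syllable 9.
Primary stress: syllable 9 → fo.ro.ska.te.lab.na.ke:g.lo:.ˈto:.

9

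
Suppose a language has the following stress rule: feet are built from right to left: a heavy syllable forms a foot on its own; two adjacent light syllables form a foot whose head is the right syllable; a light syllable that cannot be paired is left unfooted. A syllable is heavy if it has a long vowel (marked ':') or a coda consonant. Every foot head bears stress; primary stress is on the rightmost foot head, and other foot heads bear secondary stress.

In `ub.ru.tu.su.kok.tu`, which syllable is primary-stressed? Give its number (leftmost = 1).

5

Weights: 1 ub H, 2 ru L, 3 tu L, 4 su L, 5 kok H, 6 tu L.
Parse right to left (heavy = foot alone; LL = one foot; stranded L unfooted): (ˈub) ru (tu.ˈsu) (ˈkok) tu.
Foot heads: 1, 4, 5.
Primary stress on the rightmost head = syllable 5.
Primary stress: syllable 5 → ub.ru.tu.su.ˈkok.tu.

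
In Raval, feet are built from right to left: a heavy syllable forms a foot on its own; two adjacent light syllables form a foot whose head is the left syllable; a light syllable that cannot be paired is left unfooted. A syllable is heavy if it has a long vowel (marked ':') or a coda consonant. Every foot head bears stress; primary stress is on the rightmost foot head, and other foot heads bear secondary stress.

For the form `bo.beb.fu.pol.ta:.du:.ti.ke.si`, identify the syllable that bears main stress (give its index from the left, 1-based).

8

Weights: 1 bo L, 2 beb H, 3 fu L, 4 pol H, 5 ta: H, 6 du: H, 7 ti L, 8 ke L, 9 si L.
Parse right to left (heavy = foot alone; LL = one foot; stranded L unfooted): bo (ˈbeb) fu (ˈpol) (ˈta:) (ˈdu:) ti (ˈke.si).
Foot heads: 2, 4, 5, 6, 8.
Primary stress on the rightmost head = syllable 8.
Primary stress: syllable 8 → bo.beb.fu.pol.ta:.du:.ti.ˈke.si.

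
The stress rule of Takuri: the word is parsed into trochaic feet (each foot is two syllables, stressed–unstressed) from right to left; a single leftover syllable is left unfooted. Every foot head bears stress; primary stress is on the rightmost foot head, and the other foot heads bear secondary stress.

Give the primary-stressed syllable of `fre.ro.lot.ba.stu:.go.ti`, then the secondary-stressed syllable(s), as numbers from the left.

primary 6, secondary 2, 4

Parse right to left into trochaic (ˈσσ) feet: fre (ˈro.lot) (ˈba.stu:) (ˈgo.ti). Syllable 1 is left unfooted.
Foot heads (stressed positions): 2, 4, 6.
End Rule Rightmost: primary stress on the rightmost head = syllable 6.
Secondary stress on 2, 4: fre.ˌro.lot.ˌba.stu:.ˈgo.ti.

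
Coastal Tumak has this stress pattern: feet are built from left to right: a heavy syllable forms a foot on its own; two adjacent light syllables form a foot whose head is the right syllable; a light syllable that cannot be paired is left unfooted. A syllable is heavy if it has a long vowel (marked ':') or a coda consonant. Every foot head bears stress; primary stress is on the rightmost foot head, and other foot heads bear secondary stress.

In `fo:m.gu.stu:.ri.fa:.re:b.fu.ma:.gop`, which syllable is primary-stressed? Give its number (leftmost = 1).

9

Weights: 1 fo:m H, 2 gu L, 3 stu: H, 4 ri L, 5 fa: H, 6 re:b H, 7 fu L, 8 ma: H, 9 gop H.
Parse left to right (heavy = foot alone; LL = one foot; stranded L unfooted): (ˈfo:m) gu (ˈstu:) ri (ˈfa:) (ˈre:b) fu (ˈma:) (ˈgop).
Foot heads: 1, 3, 5, 6, 8, 9.
Primary stress on the rightmost head = syllable 9.
Primary stress: syllable 9 → fo:m.gu.stu:.ri.fa:.re:b.fu.ma:.ˈgop.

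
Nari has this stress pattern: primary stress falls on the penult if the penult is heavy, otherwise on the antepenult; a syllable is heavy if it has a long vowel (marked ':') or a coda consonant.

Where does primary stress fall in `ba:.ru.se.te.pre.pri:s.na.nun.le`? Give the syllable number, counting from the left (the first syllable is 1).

Weights: 7 na L, 8 nun H, 9 le L.
The penult (syllable 8, nun) is heavy, so it takes stress.
Primary stress: syllable 8 → ba:.ru.se.te.pre.pri:s.na.ˈnun.le.

8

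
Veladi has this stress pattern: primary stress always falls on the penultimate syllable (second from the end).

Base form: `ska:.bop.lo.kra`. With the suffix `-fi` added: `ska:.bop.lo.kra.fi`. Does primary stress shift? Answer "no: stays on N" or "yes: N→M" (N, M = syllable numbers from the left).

yes: 3→4

Base `ska:.bop.lo.kra` (4 syllables):
  The word has 4 syllables; the penultimate syllable (second from the end) is syllable 3 (lo).
  → primary stress on syllable 3.
Suffixed `ska:.bop.lo.kra.fi` (5 syllables):
  The word has 5 syllables; the penultimate syllable (second from the end) is syllable 4 (kra).
  → primary stress on syllable 4.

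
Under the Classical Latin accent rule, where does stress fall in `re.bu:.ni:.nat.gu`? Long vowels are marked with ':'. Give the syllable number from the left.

Classical Latin: stress the penult if heavy (long vowel or closed), else the antepenult.
Weights: 3 ni: H, 4 nat H, 5 gu L.
The penult (syllable 4, nat) is heavy, so it takes stress.
Stress on syllable 4: re.bu:.ni:.ˈnat.gu.

4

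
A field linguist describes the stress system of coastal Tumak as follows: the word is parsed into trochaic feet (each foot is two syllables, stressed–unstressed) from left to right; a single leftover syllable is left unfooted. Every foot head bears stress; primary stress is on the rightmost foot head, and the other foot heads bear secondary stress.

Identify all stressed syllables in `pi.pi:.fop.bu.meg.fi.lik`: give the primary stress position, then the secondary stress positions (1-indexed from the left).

Parse left to right into trochaic (ˈσσ) feet: (ˈpi.pi:) (ˈfop.bu) (ˈmeg.fi) lik. Syllable 7 is left unfooted.
Foot heads (stressed positions): 1, 3, 5.
End Rule Rightmost: primary stress on the rightmost head = syllable 5.
Secondary stress on 1, 3: ˌpi.pi:.ˌfop.bu.ˈmeg.fi.lik.

primary 5, secondary 1, 3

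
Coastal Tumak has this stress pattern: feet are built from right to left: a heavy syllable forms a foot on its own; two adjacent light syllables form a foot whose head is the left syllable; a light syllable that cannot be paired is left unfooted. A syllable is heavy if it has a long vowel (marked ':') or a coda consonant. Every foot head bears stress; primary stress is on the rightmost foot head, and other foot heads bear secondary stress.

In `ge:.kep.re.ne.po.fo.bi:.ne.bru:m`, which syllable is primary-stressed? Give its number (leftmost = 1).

9

Weights: 1 ge: H, 2 kep H, 3 re L, 4 ne L, 5 po L, 6 fo L, 7 bi: H, 8 ne L, 9 bru:m H.
Parse right to left (heavy = foot alone; LL = one foot; stranded L unfooted): (ˈge:) (ˈkep) (ˈre.ne) (ˈpo.fo) (ˈbi:) ne (ˈbru:m).
Foot heads: 1, 2, 3, 5, 7, 9.
Primary stress on the rightmost head = syllable 9.
Primary stress: syllable 9 → ge:.kep.re.ne.po.fo.bi:.ne.ˈbru:m.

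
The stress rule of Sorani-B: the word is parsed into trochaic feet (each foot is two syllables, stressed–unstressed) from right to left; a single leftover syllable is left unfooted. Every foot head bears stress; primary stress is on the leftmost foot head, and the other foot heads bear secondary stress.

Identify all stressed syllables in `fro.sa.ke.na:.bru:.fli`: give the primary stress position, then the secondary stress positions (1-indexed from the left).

Parse right to left into trochaic (ˈσσ) feet: (ˈfro.sa) (ˈke.na:) (ˈbru:.fli).
Foot heads (stressed positions): 1, 3, 5.
End Rule Leftmost: primary stress on the leftmost head = syllable 1.
Secondary stress on 3, 5: ˈfro.sa.ˌke.na:.ˌbru:.fli.

primary 1, secondary 3, 5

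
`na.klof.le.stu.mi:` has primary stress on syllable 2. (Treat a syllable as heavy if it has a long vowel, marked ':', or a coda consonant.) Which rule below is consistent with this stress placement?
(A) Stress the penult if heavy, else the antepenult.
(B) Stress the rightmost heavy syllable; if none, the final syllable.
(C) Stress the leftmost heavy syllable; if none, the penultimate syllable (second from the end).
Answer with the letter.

Rule A → syllable 3 (observed: 2).
Rule B → syllable 5 (observed: 2).
Rule C → syllable 2 ✓.

C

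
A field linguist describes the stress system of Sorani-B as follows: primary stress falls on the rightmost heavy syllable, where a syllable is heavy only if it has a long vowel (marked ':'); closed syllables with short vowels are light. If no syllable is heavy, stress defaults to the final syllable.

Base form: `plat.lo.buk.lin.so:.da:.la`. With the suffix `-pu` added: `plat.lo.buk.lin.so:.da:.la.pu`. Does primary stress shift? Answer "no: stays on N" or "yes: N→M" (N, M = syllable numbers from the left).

no: stays on 6

Base `plat.lo.buk.lin.so:.da:.la` (7 syllables):
  Weights: 1 plat L, 2 lo L, 3 buk L, 4 lin L, 5 so: H, 6 da: H, 7 la L.
  Heavy syllables in the domain: 5, 6. The rightmost is syllable 6 (da:).
  → primary stress on syllable 6.
Suffixed `plat.lo.buk.lin.so:.da:.la.pu` (8 syllables):
  Weights: 1 plat L, 2 lo L, 3 buk L, 4 lin L, 5 so: H, 6 da: H, 7 la L, 8 pu L.
  Heavy syllables in the domain: 5, 6. The rightmost is syllable 6 (da:).
  → primary stress on syllable 6.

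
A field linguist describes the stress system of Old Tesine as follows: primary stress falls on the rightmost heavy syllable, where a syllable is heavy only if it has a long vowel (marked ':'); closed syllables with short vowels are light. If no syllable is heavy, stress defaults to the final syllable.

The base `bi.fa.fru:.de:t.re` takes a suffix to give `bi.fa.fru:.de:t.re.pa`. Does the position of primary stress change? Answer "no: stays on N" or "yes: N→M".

no: stays on 4

Base `bi.fa.fru:.de:t.re` (5 syllables):
  Weights: 1 bi L, 2 fa L, 3 fru: H, 4 de:t H, 5 re L.
  Heavy syllables in the domain: 3, 4. The rightmost is syllable 4 (de:t).
  → primary stress on syllable 4.
Suffixed `bi.fa.fru:.de:t.re.pa` (6 syllables):
  Weights: 1 bi L, 2 fa L, 3 fru: H, 4 de:t H, 5 re L, 6 pa L.
  Heavy syllables in the domain: 3, 4. The rightmost is syllable 4 (de:t).
  → primary stress on syllable 4.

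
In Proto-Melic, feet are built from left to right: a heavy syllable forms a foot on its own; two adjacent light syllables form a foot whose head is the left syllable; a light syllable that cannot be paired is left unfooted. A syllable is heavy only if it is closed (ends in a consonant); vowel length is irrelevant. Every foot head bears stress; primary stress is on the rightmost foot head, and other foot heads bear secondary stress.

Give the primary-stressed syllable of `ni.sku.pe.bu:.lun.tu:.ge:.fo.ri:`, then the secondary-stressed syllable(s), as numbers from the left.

primary 8, secondary 1, 3, 5, 6

Weights: 1 ni L, 2 sku L, 3 pe L, 4 bu: L, 5 lun H, 6 tu: L, 7 ge: L, 8 fo L, 9 ri: L.
Parse left to right (heavy = foot alone; LL = one foot; stranded L unfooted): (ˈni.sku) (ˈpe.bu:) (ˈlun) (ˈtu:.ge:) (ˈfo.ri:).
Foot heads: 1, 3, 5, 6, 8.
Primary stress on the rightmost head = syllable 8.
Secondary stress on 1, 3, 5, 6: ˌni.sku.ˌpe.bu:.ˌlun.ˌtu:.ge:.ˈfo.ri:.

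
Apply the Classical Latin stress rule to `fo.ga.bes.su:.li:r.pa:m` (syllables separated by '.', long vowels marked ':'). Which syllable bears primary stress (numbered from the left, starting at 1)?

5

Classical Latin: stress the penult if heavy (long vowel or closed), else the antepenult.
Weights: 4 su: H, 5 li:r H, 6 pa:m H.
The penult (syllable 5, li:r) is heavy, so it takes stress.
Stress on syllable 5: fo.ga.bes.su:.ˈli:r.pa:m.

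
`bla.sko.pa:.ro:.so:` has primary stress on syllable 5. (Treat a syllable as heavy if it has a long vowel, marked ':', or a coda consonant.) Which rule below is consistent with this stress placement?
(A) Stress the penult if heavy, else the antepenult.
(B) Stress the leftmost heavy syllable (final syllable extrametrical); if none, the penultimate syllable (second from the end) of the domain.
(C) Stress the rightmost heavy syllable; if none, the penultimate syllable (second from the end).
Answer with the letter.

C

Rule A → syllable 4 (observed: 5).
Rule B → syllable 3 (observed: 5).
Rule C → syllable 5 ✓.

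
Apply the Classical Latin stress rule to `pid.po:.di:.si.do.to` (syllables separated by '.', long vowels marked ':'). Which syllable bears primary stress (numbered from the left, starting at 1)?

Classical Latin: stress the penult if heavy (long vowel or closed), else the antepenult.
Weights: 4 si L, 5 do L, 6 to L.
The penult (syllable 5, do) is light, so stress falls on the antepenult (syllable 4, si).
Stress on syllable 4: pid.po:.di:.ˈsi.do.to.

4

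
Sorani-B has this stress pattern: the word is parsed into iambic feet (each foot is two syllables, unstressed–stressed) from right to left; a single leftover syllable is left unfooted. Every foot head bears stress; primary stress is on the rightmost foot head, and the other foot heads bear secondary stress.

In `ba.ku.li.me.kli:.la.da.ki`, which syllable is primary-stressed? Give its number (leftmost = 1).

8

Parse right to left into iambic (σˈσ) feet: (ba.ˈku) (li.ˈme) (kli:.ˈla) (da.ˈki).
Foot heads (stressed positions): 2, 4, 6, 8.
End Rule Rightmost: primary stress on the rightmost head = syllable 8.
Primary stress: syllable 8 → ba.ku.li.me.kli:.la.da.ˈki.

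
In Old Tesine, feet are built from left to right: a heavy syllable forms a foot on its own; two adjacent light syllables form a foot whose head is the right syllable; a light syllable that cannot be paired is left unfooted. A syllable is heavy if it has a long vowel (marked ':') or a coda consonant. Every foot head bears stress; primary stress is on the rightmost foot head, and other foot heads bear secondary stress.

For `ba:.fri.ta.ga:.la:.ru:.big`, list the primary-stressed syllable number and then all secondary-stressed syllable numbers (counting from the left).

primary 7, secondary 1, 3, 4, 5, 6

Weights: 1 ba: H, 2 fri L, 3 ta L, 4 ga: H, 5 la: H, 6 ru: H, 7 big H.
Parse left to right (heavy = foot alone; LL = one foot; stranded L unfooted): (ˈba:) (fri.ˈta) (ˈga:) (ˈla:) (ˈru:) (ˈbig).
Foot heads: 1, 3, 4, 5, 6, 7.
Primary stress on the rightmost head = syllable 7.
Secondary stress on 1, 3, 4, 5, 6: ˌba:.fri.ˌta.ˌga:.ˌla:.ˌru:.ˈbig.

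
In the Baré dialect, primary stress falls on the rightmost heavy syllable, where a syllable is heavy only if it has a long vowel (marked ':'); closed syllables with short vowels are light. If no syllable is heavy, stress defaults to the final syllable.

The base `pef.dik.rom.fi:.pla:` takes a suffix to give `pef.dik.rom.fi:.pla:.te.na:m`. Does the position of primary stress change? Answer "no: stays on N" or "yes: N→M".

yes: 5→7

Base `pef.dik.rom.fi:.pla:` (5 syllables):
  Weights: 1 pef L, 2 dik L, 3 rom L, 4 fi: H, 5 pla: H.
  Heavy syllables in the domain: 4, 5. The rightmost is syllable 5 (pla:).
  → primary stress on syllable 5.
Suffixed `pef.dik.rom.fi:.pla:.te.na:m` (7 syllables):
  Weights: 1 pef L, 2 dik L, 3 rom L, 4 fi: H, 5 pla: H, 6 te L, 7 na:m H.
  Heavy syllables in the domain: 4, 5, 7. The rightmost is syllable 7 (na:m).
  → primary stress on syllable 7.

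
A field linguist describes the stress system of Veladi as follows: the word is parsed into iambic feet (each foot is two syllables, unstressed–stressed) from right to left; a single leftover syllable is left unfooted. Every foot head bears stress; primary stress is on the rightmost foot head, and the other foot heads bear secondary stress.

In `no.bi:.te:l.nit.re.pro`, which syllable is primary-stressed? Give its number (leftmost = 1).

Parse right to left into iambic (σˈσ) feet: (no.ˈbi:) (te:l.ˈnit) (re.ˈpro).
Foot heads (stressed positions): 2, 4, 6.
End Rule Rightmost: primary stress on the rightmost head = syllable 6.
Primary stress: syllable 6 → no.bi:.te:l.nit.re.ˈpro.

6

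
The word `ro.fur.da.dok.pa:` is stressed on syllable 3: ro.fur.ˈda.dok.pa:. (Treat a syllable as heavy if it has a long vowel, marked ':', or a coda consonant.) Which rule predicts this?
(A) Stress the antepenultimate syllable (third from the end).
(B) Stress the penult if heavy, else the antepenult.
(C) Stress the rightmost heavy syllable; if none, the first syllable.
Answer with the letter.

Rule A → syllable 3 ✓.
Rule B → syllable 4 (observed: 3).
Rule C → syllable 5 (observed: 3).

A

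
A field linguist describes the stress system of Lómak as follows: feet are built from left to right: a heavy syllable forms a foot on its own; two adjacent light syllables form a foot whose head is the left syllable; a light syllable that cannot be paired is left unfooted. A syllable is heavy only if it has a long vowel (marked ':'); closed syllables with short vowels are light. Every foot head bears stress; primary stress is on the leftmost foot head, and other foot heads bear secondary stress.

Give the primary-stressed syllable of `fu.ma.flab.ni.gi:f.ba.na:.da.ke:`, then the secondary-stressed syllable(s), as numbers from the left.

primary 1, secondary 3, 5, 7, 9

Weights: 1 fu L, 2 ma L, 3 flab L, 4 ni L, 5 gi:f H, 6 ba L, 7 na: H, 8 da L, 9 ke: H.
Parse left to right (heavy = foot alone; LL = one foot; stranded L unfooted): (ˈfu.ma) (ˈflab.ni) (ˈgi:f) ba (ˈna:) da (ˈke:).
Foot heads: 1, 3, 5, 7, 9.
Primary stress on the leftmost head = syllable 1.
Secondary stress on 3, 5, 7, 9: ˈfu.ma.ˌflab.ni.ˌgi:f.ba.ˌna:.da.ˌke:.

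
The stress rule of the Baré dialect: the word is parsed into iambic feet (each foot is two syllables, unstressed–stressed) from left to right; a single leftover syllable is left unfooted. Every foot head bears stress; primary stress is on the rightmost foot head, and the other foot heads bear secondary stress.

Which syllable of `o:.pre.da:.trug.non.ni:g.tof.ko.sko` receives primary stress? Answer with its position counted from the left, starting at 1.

8

Parse left to right into iambic (σˈσ) feet: (o:.ˈpre) (da:.ˈtrug) (non.ˈni:g) (tof.ˈko) sko. Syllable 9 is left unfooted.
Foot heads (stressed positions): 2, 4, 6, 8.
End Rule Rightmost: primary stress on the rightmost head = syllable 8.
Primary stress: syllable 8 → o:.pre.da:.trug.non.ni:g.tof.ˈko.sko.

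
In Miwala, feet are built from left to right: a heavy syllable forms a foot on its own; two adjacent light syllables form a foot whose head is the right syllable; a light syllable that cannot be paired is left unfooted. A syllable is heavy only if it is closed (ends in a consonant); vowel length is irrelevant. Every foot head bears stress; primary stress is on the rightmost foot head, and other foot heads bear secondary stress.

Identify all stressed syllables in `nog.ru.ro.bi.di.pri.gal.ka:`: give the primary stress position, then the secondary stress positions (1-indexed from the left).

Weights: 1 nog H, 2 ru L, 3 ro L, 4 bi L, 5 di L, 6 pri L, 7 gal H, 8 ka: L.
Parse left to right (heavy = foot alone; LL = one foot; stranded L unfooted): (ˈnog) (ru.ˈro) (bi.ˈdi) pri (ˈgal) ka:.
Foot heads: 1, 3, 5, 7.
Primary stress on the rightmost head = syllable 7.
Secondary stress on 1, 3, 5: ˌnog.ru.ˌro.bi.ˌdi.pri.ˈgal.ka:.

primary 7, secondary 1, 3, 5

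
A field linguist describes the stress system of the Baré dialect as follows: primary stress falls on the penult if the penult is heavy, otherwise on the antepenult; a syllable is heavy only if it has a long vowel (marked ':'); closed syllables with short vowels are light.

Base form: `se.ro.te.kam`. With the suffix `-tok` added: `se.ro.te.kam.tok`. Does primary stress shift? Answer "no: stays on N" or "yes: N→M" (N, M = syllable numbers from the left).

Base `se.ro.te.kam` (4 syllables):
  Weights: 2 ro L, 3 te L, 4 kam L.
  The penult (syllable 3, te) is light, so stress falls on the antepenult (syllable 2, ro).
  → primary stress on syllable 2.
Suffixed `se.ro.te.kam.tok` (5 syllables):
  Weights: 3 te L, 4 kam L, 5 tok L.
  The penult (syllable 4, kam) is light, so stress falls on the antepenult (syllable 3, te).
  → primary stress on syllable 3.

yes: 2→3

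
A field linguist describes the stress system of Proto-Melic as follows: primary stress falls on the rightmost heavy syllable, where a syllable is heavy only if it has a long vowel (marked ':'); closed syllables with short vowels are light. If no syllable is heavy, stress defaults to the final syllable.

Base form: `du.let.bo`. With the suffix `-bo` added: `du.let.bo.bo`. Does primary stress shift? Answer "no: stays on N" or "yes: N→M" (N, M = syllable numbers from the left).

Base `du.let.bo` (3 syllables):
  Weights: 1 du L, 2 let L, 3 bo L.
  No heavy syllable in the domain; default to the final syllable = syllable 3.
  → primary stress on syllable 3.
Suffixed `du.let.bo.bo` (4 syllables):
  Weights: 1 du L, 2 let L, 3 bo L, 4 bo L.
  No heavy syllable in the domain; default to the final syllable = syllable 4.
  → primary stress on syllable 4.

yes: 3→4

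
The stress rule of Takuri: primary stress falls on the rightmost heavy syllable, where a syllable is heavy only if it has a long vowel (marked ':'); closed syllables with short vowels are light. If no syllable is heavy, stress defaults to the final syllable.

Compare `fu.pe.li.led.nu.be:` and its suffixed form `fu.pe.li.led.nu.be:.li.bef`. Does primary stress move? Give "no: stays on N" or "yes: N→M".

no: stays on 6

Base `fu.pe.li.led.nu.be:` (6 syllables):
  Weights: 1 fu L, 2 pe L, 3 li L, 4 led L, 5 nu L, 6 be: H.
  Heavy syllables in the domain: 6. The rightmost is syllable 6 (be:).
  → primary stress on syllable 6.
Suffixed `fu.pe.li.led.nu.be:.li.bef` (8 syllables):
  Weights: 1 fu L, 2 pe L, 3 li L, 4 led L, 5 nu L, 6 be: H, 7 li L, 8 bef L.
  Heavy syllables in the domain: 6. The rightmost is syllable 6 (be:).
  → primary stress on syllable 6.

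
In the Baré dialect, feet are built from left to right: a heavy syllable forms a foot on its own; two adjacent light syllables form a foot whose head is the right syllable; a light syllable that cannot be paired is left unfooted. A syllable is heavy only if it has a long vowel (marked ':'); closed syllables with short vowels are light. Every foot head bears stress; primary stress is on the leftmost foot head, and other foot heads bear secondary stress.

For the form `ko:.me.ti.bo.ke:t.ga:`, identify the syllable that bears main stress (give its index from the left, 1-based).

1

Weights: 1 ko: H, 2 me L, 3 ti L, 4 bo L, 5 ke:t H, 6 ga: H.
Parse left to right (heavy = foot alone; LL = one foot; stranded L unfooted): (ˈko:) (me.ˈti) bo (ˈke:t) (ˈga:).
Foot heads: 1, 3, 5, 6.
Primary stress on the leftmost head = syllable 1.
Primary stress: syllable 1 → ˈko:.me.ti.bo.ke:t.ga:.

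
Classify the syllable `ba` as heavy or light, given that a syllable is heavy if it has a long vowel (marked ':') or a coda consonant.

light

`ba`: short vowel, open (no coda). Short vowel, open → light.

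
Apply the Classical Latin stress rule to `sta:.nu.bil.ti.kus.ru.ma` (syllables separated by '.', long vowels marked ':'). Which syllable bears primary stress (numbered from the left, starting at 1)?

Classical Latin: stress the penult if heavy (long vowel or closed), else the antepenult.
Weights: 5 kus H, 6 ru L, 7 ma L.
The penult (syllable 6, ru) is light, so stress falls on the antepenult (syllable 5, kus).
Stress on syllable 5: sta:.nu.bil.ti.ˈkus.ru.ma.

5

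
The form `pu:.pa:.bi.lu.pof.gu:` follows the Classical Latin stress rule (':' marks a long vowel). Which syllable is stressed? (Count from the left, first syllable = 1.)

5

Classical Latin: stress the penult if heavy (long vowel or closed), else the antepenult.
Weights: 4 lu L, 5 pof H, 6 gu: H.
The penult (syllable 5, pof) is heavy, so it takes stress.
Stress on syllable 5: pu:.pa:.bi.lu.ˈpof.gu:.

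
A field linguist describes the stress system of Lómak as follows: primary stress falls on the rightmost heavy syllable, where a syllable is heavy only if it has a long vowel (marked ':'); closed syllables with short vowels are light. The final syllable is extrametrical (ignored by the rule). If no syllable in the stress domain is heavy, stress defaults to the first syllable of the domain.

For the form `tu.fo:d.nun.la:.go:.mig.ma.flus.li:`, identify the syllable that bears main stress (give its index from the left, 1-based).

The final syllable (9, li:) is extrametrical; the stress domain is syllables 1–8.
Weights: 1 tu L, 2 fo:d H, 3 nun L, 4 la: H, 5 go: H, 6 mig L, 7 ma L, 8 flus L.
Heavy syllables in the domain: 2, 4, 5. The rightmost is syllable 5 (go:).
Primary stress: syllable 5 → tu.fo:d.nun.la:.ˈgo:.mig.ma.flus.li:.

5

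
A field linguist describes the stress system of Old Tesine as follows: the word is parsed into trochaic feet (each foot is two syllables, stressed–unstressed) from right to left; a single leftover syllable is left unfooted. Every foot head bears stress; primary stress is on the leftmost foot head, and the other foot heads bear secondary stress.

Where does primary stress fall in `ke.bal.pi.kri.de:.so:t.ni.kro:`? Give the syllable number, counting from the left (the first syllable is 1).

1

Parse right to left into trochaic (ˈσσ) feet: (ˈke.bal) (ˈpi.kri) (ˈde:.so:t) (ˈni.kro:).
Foot heads (stressed positions): 1, 3, 5, 7.
End Rule Leftmost: primary stress on the leftmost head = syllable 1.
Primary stress: syllable 1 → ˈke.bal.pi.kri.de:.so:t.ni.kro:.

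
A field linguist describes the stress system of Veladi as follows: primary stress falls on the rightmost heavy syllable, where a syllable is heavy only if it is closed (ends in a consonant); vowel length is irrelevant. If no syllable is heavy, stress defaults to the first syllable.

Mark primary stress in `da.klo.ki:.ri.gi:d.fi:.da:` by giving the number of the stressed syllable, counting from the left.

5

Weights: 1 da L, 2 klo L, 3 ki: L, 4 ri L, 5 gi:d H, 6 fi: L, 7 da: L.
Heavy syllables in the domain: 5. The rightmost is syllable 5 (gi:d).
Primary stress: syllable 5 → da.klo.ki:.ri.ˈgi:d.fi:.da:.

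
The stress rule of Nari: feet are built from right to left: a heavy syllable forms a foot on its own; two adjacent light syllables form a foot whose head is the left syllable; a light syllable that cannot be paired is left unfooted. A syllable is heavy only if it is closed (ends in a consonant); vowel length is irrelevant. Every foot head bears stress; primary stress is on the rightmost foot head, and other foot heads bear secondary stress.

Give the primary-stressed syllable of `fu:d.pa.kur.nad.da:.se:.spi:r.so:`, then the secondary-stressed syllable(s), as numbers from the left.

Weights: 1 fu:d H, 2 pa L, 3 kur H, 4 nad H, 5 da: L, 6 se: L, 7 spi:r H, 8 so: L.
Parse right to left (heavy = foot alone; LL = one foot; stranded L unfooted): (ˈfu:d) pa (ˈkur) (ˈnad) (ˈda:.se:) (ˈspi:r) so:.
Foot heads: 1, 3, 4, 5, 7.
Primary stress on the rightmost head = syllable 7.
Secondary stress on 1, 3, 4, 5: ˌfu:d.pa.ˌkur.ˌnad.ˌda:.se:.ˈspi:r.so:.

primary 7, secondary 1, 3, 4, 5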